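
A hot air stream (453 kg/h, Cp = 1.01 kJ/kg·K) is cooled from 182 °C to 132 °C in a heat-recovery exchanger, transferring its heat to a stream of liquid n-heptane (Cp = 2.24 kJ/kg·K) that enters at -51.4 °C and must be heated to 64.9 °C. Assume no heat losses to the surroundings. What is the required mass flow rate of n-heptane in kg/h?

ṁ_c = 87.8 kg/h

Heat released by hot stream: Q = 453 × 1.01 × (182 − 132) = 22876 kJ/h
Energy balance on cold side (adiabatic exchanger): Q = ṁ_c·Cp_c·(T_c,out − T_c,in)
ṁ_c = 22876 / [2.24 × (64.9 − -51.4)] = 87.814 kg/h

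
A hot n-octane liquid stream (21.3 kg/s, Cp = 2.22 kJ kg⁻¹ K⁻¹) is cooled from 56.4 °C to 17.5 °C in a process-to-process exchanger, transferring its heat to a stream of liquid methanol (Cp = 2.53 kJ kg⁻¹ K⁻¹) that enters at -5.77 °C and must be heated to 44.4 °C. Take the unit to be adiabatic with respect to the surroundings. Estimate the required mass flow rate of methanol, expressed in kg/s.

ṁ_c = 14.5 kg/s

Heat released by hot stream: Q = 21.3 × 2.22 × (56.4 − 17.5) = 1839.4 kJ/s
Energy balance on cold side (adiabatic exchanger): Q = ṁ_c·Cp_c·(T_c,out − T_c,in)
ṁ_c = 1839.4 / [2.53 × (44.4 − -5.77)] = 14.492 kg/s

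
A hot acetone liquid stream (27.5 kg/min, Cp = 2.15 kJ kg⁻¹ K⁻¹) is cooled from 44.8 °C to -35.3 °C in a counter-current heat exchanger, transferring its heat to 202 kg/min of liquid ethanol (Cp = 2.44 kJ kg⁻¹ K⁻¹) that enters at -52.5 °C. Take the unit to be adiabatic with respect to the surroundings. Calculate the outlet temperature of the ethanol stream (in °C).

T_c,out = -42.9 °C

Heat released by hot stream: Q = 27.5 × 2.15 × (44.8 − -35.3) = 4735.9 kJ/min
Energy balance on cold side (adiabatic exchanger): Q = ṁ_c·Cp_c·(T_c,out − T_c,in)
T_c,out = -52.5 + 4735.9/(202 × 2.44) = -42.891 °C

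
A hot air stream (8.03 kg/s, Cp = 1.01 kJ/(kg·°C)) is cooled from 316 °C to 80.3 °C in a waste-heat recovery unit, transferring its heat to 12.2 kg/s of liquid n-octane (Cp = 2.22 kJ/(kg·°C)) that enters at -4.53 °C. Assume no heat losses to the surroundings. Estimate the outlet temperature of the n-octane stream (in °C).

T_c,out = 66.1 °C

Heat released by hot stream: Q = 8.03 × 1.01 × (316 − 80.3) = 1911.6 kJ/s
Energy balance on cold side (adiabatic exchanger): Q = ṁ_c·Cp_c·(T_c,out − T_c,in)
T_c,out = -4.53 + 1911.6/(12.2 × 2.22) = 66.05 °C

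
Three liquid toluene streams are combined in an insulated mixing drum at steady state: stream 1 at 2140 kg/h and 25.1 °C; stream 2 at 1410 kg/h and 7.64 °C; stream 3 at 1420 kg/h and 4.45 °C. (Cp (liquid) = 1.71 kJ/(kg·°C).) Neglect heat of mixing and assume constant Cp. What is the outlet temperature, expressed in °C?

Adiabatic, steady state ⇒ Σ ṁᵢCp,ᵢ(T_out − Tᵢ) = 0
Σ ṁᵢCp,ᵢTᵢ = 2140×1.71×25.1 + 1410×1.71×7.64 + 1420×1.71×4.45 = 121080
Σ ṁᵢCp,ᵢ = 2140×1.71 + 1410×1.71 + 1420×1.71 = 8498.7
T_out = 121080 / 8498.7 = 14.247 °C

T_out = 14.2 °C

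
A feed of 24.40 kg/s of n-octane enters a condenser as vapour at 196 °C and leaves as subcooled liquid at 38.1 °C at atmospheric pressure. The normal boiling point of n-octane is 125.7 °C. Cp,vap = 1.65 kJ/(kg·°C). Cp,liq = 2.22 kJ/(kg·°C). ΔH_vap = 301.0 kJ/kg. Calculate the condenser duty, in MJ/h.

Q_c = 53700 MJ/h

vapour 196→125.7 °C: -115.99 kJ/kg
condensation at 125.7 °C: -301 kJ/kg
liquid 125.7→38.1 °C: -194.47 kJ/kg
Δh = -115.99 + -301 + -194.47 = -611.47 kJ/kg
Q = ṁ·Δh = 24.40 kg/s × -611.47 kJ/kg = -14920 kJ/s
|Q| = 14920 kW = 53711 MJ/h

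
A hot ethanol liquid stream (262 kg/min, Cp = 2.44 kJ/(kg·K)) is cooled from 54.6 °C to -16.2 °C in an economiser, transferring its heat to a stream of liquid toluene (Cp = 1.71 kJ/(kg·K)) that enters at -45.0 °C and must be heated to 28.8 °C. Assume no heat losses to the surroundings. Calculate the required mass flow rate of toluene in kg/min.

Heat released by hot stream: Q = 262 × 2.44 × (54.6 − -16.2) = 45261 kJ/min
Energy balance on cold side (adiabatic exchanger): Q = ṁ_c·Cp_c·(T_c,out − T_c,in)
ṁ_c = 45261 / [1.71 × (28.8 − -45.0)] = 358.65 kg/min

ṁ_c = 359 kg/min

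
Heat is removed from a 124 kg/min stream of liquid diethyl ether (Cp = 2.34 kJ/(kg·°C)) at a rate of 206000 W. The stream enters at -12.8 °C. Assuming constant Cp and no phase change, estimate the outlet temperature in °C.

Q = 206000 W = 12360 kJ/min
ΔT = Q/(ṁ·Cp) = 12360/(124×2.34) = 42.597 K
T_out = -12.8 − 42.597 = -55.397 °C

T_out = -55.4 °C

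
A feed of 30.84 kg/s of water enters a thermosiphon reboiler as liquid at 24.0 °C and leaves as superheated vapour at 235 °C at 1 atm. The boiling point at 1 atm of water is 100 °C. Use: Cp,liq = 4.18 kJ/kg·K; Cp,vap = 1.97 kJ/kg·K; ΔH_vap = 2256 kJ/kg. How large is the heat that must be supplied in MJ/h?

Q = 315000 MJ/h

liquid 24.0→100 °C: 317.68 kJ/kg
vaporisation at 100 °C: 2256 kJ/kg
vapour 100→235 °C: 265.95 kJ/kg
Δh = 317.68 + 2256 + 265.95 = 2839.6 kJ/kg
Q = ṁ·Δh = 30.84 kg/s × 2839.6 kJ/kg = 87574 kJ/s
|Q| = 87574 kW = 315270 MJ/h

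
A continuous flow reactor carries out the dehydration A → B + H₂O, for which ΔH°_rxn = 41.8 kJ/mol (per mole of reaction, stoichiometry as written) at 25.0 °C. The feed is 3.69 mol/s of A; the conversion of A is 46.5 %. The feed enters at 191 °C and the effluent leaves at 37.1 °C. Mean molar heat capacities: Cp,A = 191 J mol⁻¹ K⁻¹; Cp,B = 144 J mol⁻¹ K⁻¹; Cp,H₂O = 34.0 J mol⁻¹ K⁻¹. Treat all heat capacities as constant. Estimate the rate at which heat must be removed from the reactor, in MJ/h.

Extent of reaction ξ = 0.465 × 3.69 = 1.7159 mol/s
Reaction term: ξ·ΔH°_rxn = 1.7159 × 41.8 = 71.723 kJ/s
Sensible, feed 191→25 °C: -117 kJ/s
Outlet flows (mol/s): A 1.9741, B 1.7159, H₂O 1.7159
Sensible, products 25→37.1 °C: 8.2581 kJ/s
Q = ΔH = -37.015 kJ/s = -37.015 kW
Heat removed = 133.25 MJ/h

Q_out = 133 MJ/h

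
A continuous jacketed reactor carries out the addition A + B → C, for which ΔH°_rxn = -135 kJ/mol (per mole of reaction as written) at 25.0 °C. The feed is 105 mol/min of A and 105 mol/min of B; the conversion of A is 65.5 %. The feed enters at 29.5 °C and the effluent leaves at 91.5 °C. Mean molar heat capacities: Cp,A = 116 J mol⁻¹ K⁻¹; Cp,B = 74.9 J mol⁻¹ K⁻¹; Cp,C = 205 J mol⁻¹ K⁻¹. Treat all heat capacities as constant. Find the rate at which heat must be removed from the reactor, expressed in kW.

Extent of reaction ξ = 0.655 × 105 = 68.775 mol/min
Reaction term: ξ·ΔH°_rxn = 68.775 × -135 = -9284.6 kJ/min
Sensible, feed 29.5→25 °C: -90.2 kJ/min
Outlet flows (mol/min): A 36.225, B 36.225, C 68.775
Sensible, products 25→91.5 °C: 1397.4 kJ/min
Q = ΔH = -7977.4 kJ/min = -132.96 kW
Heat removed = 132.96 kW

Q_out = 133 kW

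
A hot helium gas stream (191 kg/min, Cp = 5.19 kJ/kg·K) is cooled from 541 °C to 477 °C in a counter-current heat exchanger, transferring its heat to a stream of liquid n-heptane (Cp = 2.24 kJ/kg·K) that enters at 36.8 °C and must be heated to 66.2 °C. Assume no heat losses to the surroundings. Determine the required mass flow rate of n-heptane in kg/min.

Heat released by hot stream: Q = 191 × 5.19 × (541 − 477) = 63443 kJ/min
Energy balance on cold side (adiabatic exchanger): Q = ṁ_c·Cp_c·(T_c,out − T_c,in)
ṁ_c = 63443 / [2.24 × (66.2 − 36.8)] = 963.35 kg/min

ṁ_c = 963 kg/min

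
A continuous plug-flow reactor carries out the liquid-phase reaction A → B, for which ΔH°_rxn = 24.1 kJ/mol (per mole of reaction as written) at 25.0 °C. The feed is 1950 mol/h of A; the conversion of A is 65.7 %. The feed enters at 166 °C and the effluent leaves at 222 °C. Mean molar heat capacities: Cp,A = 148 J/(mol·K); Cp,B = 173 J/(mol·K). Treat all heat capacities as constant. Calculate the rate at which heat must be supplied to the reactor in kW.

Q_in = 14.8 kW

Extent of reaction ξ = 0.657 × 1950 = 1281.2 mol/h
Reaction term: ξ·ΔH°_rxn = 1281.2 × 24.1 = 30876 kJ/h
Sensible, feed 166→25 °C: -40693 kJ/h
Outlet flows (mol/h): A 668.85, B 1281.2
Sensible, products 25→222 °C: 63164 kJ/h
Q = ΔH = 53347 kJ/h = 14.819 kW
Heat supplied = 14.819 kW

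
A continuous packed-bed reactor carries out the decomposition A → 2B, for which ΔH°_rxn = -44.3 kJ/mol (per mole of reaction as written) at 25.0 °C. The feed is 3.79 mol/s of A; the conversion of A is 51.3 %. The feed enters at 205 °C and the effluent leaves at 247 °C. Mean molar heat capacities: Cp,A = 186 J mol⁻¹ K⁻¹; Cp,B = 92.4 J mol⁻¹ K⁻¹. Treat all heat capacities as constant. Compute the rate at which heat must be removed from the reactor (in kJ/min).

Extent of reaction ξ = 0.513 × 3.79 = 1.9443 mol/s
Reaction term: ξ·ΔH°_rxn = 1.9443 × -44.3 = -86.131 kJ/s
Sensible, feed 205→25 °C: -126.89 kJ/s
Outlet flows (mol/s): A 1.8457, B 3.8885
Sensible, products 25→247 °C: 155.98 kJ/s
Q = ΔH = -57.042 kJ/s = -57.042 kW
Heat removed = 3422.5 kJ/min

Q_out = 3420 kJ/min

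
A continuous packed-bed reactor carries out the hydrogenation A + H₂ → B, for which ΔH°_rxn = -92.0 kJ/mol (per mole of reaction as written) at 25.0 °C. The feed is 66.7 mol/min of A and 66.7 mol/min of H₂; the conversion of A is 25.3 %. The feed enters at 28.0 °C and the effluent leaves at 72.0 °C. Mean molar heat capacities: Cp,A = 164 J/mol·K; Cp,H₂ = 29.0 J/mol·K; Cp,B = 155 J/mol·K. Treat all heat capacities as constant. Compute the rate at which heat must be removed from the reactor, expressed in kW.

Extent of reaction ξ = 0.253 × 66.7 = 16.875 mol/min
Reaction term: ξ·ΔH°_rxn = 16.875 × -92.0 = -1552.5 kJ/min
Sensible, feed 28.0→25 °C: -38.619 kJ/min
Outlet flows (mol/min): A 49.825, H₂ 49.825, B 16.875
Sensible, products 25→72.0 °C: 574.9 kJ/min
Q = ΔH = -1016.2 kJ/min = -16.937 kW
Heat removed = 16.937 kW

Q_out = 16.9 kW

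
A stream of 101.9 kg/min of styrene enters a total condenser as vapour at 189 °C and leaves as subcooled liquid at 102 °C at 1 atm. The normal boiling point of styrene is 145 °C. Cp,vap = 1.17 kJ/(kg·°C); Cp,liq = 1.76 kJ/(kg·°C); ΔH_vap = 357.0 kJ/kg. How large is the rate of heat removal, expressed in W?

Q_c = 822000 W

vapour 189→145 °C: -51.48 kJ/kg
condensation at 145 °C: -357 kJ/kg
liquid 145→102 °C: -75.68 kJ/kg
Δh = -51.48 + -357 + -75.68 = -484.16 kJ/kg
Q = ṁ·Δh = 101.9 kg/min × -484.16 kJ/kg = -49336 kJ/min
|Q| = 822.27 kW = 822270 W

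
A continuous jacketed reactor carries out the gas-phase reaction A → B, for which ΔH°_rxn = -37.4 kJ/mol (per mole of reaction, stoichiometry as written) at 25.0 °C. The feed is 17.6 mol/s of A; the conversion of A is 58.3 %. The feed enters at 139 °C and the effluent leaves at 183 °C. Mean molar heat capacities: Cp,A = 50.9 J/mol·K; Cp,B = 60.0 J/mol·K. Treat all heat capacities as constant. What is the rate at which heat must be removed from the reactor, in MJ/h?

Q_out = 1190 MJ/h

Extent of reaction ξ = 0.583 × 17.6 = 10.261 mol/s
Reaction term: ξ·ΔH°_rxn = 10.261 × -37.4 = -383.75 kJ/s
Sensible, feed 139→25 °C: -102.13 kJ/s
Outlet flows (mol/s): A 7.3392, B 10.261
Sensible, products 25→183 °C: 156.3 kJ/s
Q = ΔH = -329.58 kJ/s = -329.58 kW
Heat removed = 1186.5 MJ/h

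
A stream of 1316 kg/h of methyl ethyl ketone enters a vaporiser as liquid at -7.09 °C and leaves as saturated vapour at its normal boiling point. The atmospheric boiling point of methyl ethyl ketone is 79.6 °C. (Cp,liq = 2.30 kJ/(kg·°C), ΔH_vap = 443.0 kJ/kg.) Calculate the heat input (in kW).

Q = 235 kW

liquid -7.09→79.6 °C: 199.39 kJ/kg
vaporisation at 79.6 °C: 443 kJ/kg
Δh = 199.39 + 443 = 642.39 kJ/kg
Q = ṁ·Δh = 1316 kg/h × 642.39 kJ/kg = 845380 kJ/h
|Q| = 234.83 kW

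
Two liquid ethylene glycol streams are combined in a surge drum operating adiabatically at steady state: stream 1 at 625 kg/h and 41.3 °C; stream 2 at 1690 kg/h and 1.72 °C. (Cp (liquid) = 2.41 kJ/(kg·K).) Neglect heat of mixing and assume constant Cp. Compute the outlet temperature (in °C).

Adiabatic, steady state ⇒ Σ ṁᵢCp,ᵢ(T_out − Tᵢ) = 0
Σ ṁᵢCp,ᵢTᵢ = 625×2.41×41.3 + 1690×2.41×1.72 = 69214
Σ ṁᵢCp,ᵢ = 625×2.41 + 1690×2.41 = 5579.1
T_out = 69214 / 5579.1 = 12.406 °C

T_out = 12.4 °C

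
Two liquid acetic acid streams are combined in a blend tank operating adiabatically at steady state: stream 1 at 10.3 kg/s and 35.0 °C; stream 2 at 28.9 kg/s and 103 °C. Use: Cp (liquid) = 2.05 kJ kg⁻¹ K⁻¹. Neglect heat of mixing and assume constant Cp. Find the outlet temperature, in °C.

Adiabatic, steady state ⇒ Σ ṁᵢCp,ᵢ(T_out − Tᵢ) = 0
Σ ṁᵢCp,ᵢTᵢ = 10.3×2.05×35.0 + 28.9×2.05×103 = 6841.3
Σ ṁᵢCp,ᵢ = 10.3×2.05 + 28.9×2.05 = 80.36
T_out = 6841.3 / 80.36 = 85.133 °C

T_out = 85.1 °C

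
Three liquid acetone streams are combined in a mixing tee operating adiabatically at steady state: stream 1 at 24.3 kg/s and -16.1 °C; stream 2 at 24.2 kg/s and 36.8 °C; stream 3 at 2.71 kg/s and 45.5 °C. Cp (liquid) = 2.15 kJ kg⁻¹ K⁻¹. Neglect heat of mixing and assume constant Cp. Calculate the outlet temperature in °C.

T_out = 12.2 °C

No heat crosses the boundary, so H_out = H_in.
T_out = Σ ṁᵢCp,ᵢTᵢ / Σ ṁᵢCp,ᵢ
      = 1338.7 / 110.1 = 12.158 °C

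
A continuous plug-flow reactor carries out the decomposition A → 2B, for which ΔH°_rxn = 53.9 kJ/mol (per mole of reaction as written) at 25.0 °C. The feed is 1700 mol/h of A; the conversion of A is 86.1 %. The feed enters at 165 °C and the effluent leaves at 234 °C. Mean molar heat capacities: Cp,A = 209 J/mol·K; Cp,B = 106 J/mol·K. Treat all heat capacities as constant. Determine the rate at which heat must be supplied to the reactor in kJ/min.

Q_in = 1740 kJ/min

Extent of reaction ξ = 0.861 × 1700 = 1463.7 mol/h
Reaction term: ξ·ΔH°_rxn = 1463.7 × 53.9 = 78893 kJ/h
Sensible, feed 165→25 °C: -49742 kJ/h
Outlet flows (mol/h): A 236.3, B 2927.4
Sensible, products 25→234 °C: 75175 kJ/h
Q = ΔH = 104330 kJ/h = 28.98 kW
Heat supplied = 1738.8 kJ/min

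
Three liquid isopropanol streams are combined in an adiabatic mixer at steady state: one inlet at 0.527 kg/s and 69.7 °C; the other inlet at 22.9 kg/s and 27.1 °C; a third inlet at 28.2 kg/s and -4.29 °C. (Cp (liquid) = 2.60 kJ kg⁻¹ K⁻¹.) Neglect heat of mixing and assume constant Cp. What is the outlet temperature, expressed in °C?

T_out = 10.4 °C

No heat crosses the boundary, so H_out = H_in.
T_out = Σ ṁᵢCp,ᵢTᵢ / Σ ṁᵢCp,ᵢ
      = 1394.5 / 134.23 = 10.389 °C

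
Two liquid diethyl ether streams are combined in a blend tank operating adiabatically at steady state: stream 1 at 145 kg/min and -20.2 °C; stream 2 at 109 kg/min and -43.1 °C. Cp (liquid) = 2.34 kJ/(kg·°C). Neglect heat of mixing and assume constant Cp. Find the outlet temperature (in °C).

Adiabatic, steady state ⇒ Σ ṁᵢCp,ᵢ(T_out − Tᵢ) = 0
Σ ṁᵢCp,ᵢTᵢ = 145×2.34×-20.2 + 109×2.34×-43.1 = -17847
Σ ṁᵢCp,ᵢ = 145×2.34 + 109×2.34 = 594.36
T_out = -17847 / 594.36 = -30.027 °C

T_out = -30.0 °C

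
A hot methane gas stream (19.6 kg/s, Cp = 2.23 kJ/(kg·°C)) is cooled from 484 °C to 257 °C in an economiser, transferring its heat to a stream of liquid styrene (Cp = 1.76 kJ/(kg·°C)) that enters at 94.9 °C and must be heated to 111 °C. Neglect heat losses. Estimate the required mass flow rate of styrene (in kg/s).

Heat released by hot stream: Q = 19.6 × 2.23 × (484 − 257) = 9921.7 kJ/s
Energy balance on cold side (adiabatic exchanger): Q = ṁ_c·Cp_c·(T_c,out − T_c,in)
ṁ_c = 9921.7 / [1.76 × (111 − 94.9)] = 350.15 kg/s

ṁ_c = 350 kg/s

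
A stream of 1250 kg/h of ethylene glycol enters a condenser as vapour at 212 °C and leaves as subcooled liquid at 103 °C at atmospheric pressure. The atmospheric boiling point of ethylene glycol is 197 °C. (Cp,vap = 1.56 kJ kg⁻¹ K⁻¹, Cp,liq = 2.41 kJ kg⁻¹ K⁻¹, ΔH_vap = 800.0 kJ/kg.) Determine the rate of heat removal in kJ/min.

vapour 212→197 °C: -23.4 kJ/kg
condensation at 197 °C: -800 kJ/kg
liquid 197→103 °C: -226.54 kJ/kg
Δh = -23.4 + -800 + -226.54 = -1049.9 kJ/kg
Q = ṁ·Δh = 1250 kg/h × -1049.9 kJ/kg = -1.3124e+06 kJ/h
|Q| = 364.56 kW = 21874 kJ/min

Q_c = 21900 kJ/min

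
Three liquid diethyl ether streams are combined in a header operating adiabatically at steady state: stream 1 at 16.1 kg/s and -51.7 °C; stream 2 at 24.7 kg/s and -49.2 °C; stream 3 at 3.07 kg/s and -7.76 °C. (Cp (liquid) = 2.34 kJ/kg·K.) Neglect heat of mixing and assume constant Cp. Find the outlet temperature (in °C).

Energy balance with Q = 0: Σ ṁᵢCp,ᵢ(T_out − Tᵢ) = 0
Σ ṁᵢCp,ᵢTᵢ = 16.1×2.34×-51.7 + 24.7×2.34×-49.2 + 3.07×2.34×-7.76 = -4847.2
Σ ṁᵢCp,ᵢ = 16.1×2.34 + 24.7×2.34 + 3.07×2.34 = 102.66
T_out = -4847.2 / 102.66 = -47.218 °C

T_out = -47.2 °C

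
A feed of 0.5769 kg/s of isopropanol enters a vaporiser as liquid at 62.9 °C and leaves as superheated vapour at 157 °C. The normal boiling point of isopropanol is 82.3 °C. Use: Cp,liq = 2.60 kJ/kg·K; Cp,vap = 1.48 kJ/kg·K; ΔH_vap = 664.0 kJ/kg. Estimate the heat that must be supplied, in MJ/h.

liquid 62.9→82.3 °C: 50.44 kJ/kg
vaporisation at 82.3 °C: 664 kJ/kg
vapour 82.3→157 °C: 110.56 kJ/kg
Δh = 50.44 + 664 + 110.56 = 825 kJ/kg
Q = ṁ·Δh = 0.5769 kg/s × 825 kJ/kg = 475.94 kJ/s
|Q| = 475.94 kW = 1713.4 MJ/h

Q = 1710 MJ/h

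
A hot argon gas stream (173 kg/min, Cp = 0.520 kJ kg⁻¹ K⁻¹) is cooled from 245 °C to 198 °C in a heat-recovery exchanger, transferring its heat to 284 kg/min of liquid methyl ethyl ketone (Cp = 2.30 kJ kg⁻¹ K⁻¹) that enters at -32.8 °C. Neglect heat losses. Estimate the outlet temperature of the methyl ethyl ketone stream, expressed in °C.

Heat released by hot stream: Q = 173 × 0.520 × (245 − 198) = 4228.1 kJ/min
Energy balance on cold side (adiabatic exchanger): Q = ṁ_c·Cp_c·(T_c,out − T_c,in)
T_c,out = -32.8 + 4228.1/(284 × 2.30) = -26.327 °C

T_c,out = -26.3 °C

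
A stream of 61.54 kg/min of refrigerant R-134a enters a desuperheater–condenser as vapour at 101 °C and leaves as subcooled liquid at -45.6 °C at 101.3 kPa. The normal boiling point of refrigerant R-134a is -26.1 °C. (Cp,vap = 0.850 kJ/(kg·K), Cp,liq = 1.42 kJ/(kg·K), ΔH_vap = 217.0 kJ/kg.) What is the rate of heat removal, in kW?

Q_c = 362 kW

vapour 101→-26.1 °C: -108.03 kJ/kg
condensation at -26.1 °C: -217 kJ/kg
liquid -26.1→-45.6 °C: -27.69 kJ/kg
Δh = -108.03 + -217 + -27.69 = -352.73 kJ/kg
Q = ṁ·Δh = 61.54 kg/min × -352.73 kJ/kg = -21707 kJ/min
|Q| = 361.78 kW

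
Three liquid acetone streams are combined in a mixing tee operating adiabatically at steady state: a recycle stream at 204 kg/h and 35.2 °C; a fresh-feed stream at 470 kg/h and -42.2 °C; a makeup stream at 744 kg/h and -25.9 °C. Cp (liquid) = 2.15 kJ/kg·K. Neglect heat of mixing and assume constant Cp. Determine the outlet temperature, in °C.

Adiabatic, steady state ⇒ Σ ṁᵢCp,ᵢ(T_out − Tᵢ) = 0
T_out = Σ ṁᵢCp,ᵢTᵢ / Σ ṁᵢCp,ᵢ
      = -68634 / 3048.7 = -22.513 °C

T_out = -22.5 °C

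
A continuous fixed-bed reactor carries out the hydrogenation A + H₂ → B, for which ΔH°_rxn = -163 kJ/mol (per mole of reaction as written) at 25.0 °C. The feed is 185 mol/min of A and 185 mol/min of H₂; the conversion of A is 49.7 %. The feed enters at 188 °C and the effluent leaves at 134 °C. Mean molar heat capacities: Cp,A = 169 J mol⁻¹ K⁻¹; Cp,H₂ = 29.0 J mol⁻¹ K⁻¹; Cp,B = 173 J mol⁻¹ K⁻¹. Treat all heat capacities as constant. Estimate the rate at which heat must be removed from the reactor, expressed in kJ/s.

Q_out = 287 kJ/s

Extent of reaction ξ = 0.497 × 185 = 91.945 mol/min
Reaction term: ξ·ΔH°_rxn = 91.945 × -163 = -14987 kJ/min
Sensible, feed 188→25 °C: -5970.7 kJ/min
Outlet flows (mol/min): A 93.055, H₂ 93.055, B 91.945
Sensible, products 25→134 °C: 3742.1 kJ/min
Q = ΔH = -17216 kJ/min = -286.93 kW
Heat removed = 286.93 kJ/s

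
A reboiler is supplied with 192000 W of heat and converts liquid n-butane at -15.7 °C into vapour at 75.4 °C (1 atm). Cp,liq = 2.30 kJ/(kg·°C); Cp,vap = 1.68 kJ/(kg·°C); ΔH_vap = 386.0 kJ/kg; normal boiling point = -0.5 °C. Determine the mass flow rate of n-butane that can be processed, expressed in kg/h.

Δh = 2.30×(-0.5−-15.7) + 386.0 + 1.68×(75.4−-0.5) = 548.47 kJ/kg
Q = 192000 W = 192 kJ/s = 691200 kJ/h
ṁ = Q/Δh = 691200 / 548.47 = 1260.2 kg/h

ṁ = 1260 kg/h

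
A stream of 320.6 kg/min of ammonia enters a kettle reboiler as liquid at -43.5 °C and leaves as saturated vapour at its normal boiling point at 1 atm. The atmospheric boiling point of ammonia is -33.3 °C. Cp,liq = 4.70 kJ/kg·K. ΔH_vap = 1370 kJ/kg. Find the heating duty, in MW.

Q = 7.58 MW

liquid -43.5→-33.3 °C: 47.94 kJ/kg
vaporisation at -33.3 °C: 1370 kJ/kg
Δh = 47.94 + 1370 = 1417.9 kJ/kg
Q = ṁ·Δh = 320.6 kg/min × 1417.9 kJ/kg = 454590 kJ/min
|Q| = 7576.5 kW = 7.5765 MW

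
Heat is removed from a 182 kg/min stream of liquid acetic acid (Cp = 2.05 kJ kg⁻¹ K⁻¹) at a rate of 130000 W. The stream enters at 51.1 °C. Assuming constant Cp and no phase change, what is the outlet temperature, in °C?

T_out = 30.2 °C

Q = 130000 W = 7800 kJ/min
ΔT = Q/(ṁ·Cp) = 7800/(182×2.05) = 20.906 K
T_out = 51.1 − 20.906 = 30.194 °C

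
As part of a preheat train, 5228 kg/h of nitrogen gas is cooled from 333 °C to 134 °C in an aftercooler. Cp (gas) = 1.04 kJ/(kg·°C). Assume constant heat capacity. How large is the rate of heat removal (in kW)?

Q = ṁ·Cp·ΔT = 5228 × 1.04 × (134 − 333) = -1.082e+06 kJ/h
Converting: 1.082e+06 / 3600 s = 300.55 kW

Q_c = 301 kW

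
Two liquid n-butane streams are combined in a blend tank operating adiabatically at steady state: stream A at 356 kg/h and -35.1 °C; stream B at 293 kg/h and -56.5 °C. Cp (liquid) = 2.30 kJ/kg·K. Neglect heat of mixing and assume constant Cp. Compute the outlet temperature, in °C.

T_out = -44.8 °C

No heat crosses the boundary, so H_out = H_in.
T_out = Σ ṁᵢCp,ᵢTᵢ / Σ ṁᵢCp,ᵢ
      = -66815 / 1492.7 = -44.761 °C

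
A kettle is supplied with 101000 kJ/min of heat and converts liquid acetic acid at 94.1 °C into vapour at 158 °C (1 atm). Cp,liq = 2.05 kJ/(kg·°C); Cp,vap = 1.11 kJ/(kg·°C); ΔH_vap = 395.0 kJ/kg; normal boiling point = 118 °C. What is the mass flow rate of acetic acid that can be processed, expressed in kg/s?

ṁ = 3.45 kg/s

Δh = 2.05×(118−94.1) + 395.0 + 1.11×(158−118) = 488.39 kJ/kg
Q = 101000 kJ/min = 1683.3 kJ/s = 1683.3 kJ/s
ṁ = Q/Δh = 1683.3 / 488.39 = 3.4467 kg/s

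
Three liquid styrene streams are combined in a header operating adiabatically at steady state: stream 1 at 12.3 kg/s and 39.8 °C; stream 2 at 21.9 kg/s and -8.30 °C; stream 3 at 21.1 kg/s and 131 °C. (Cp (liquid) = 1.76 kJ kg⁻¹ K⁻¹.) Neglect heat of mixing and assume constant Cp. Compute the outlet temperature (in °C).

Energy balance with Q = 0: Σ ṁᵢCp,ᵢ(T_out − Tᵢ) = 0
T_out = Σ ṁᵢCp,ᵢTᵢ / Σ ṁᵢCp,ᵢ
      = 5406.5 / 97.328 = 55.549 °C

T_out = 55.5 °C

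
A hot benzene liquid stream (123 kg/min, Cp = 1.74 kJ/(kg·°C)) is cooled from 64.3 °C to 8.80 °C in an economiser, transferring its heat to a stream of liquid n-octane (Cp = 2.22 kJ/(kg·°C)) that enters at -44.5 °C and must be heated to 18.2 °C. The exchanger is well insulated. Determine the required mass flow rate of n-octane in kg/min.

Heat released by hot stream: Q = 123 × 1.74 × (64.3 − 8.80) = 11878 kJ/min
Energy balance on cold side (adiabatic exchanger): Q = ṁ_c·Cp_c·(T_c,out − T_c,in)
ṁ_c = 11878 / [2.22 × (18.2 − -44.5)] = 85.335 kg/min

ṁ_c = 85.3 kg/min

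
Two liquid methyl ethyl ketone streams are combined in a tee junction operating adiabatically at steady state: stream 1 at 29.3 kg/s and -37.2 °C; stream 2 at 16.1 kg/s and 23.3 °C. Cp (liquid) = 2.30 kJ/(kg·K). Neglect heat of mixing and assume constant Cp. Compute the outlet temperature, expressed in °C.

T_out = -15.7 °C

Adiabatic, steady state ⇒ Σ ṁᵢCp,ᵢ(T_out − Tᵢ) = 0
T_out = Σ ṁᵢCp,ᵢTᵢ / Σ ṁᵢCp,ᵢ
      = -1644.1 / 104.42 = -15.745 °C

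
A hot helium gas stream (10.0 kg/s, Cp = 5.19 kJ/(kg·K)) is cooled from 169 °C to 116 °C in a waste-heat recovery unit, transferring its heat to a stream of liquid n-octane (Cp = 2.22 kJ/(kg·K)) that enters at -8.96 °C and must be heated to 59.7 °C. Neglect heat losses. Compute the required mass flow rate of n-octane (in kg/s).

ṁ_c = 18.0 kg/s

Heat released by hot stream: Q = 10.0 × 5.19 × (169 − 116) = 2750.7 kJ/s
Energy balance on cold side (adiabatic exchanger): Q = ṁ_c·Cp_c·(T_c,out − T_c,in)
ṁ_c = 2750.7 / [2.22 × (59.7 − -8.96)] = 18.046 kg/s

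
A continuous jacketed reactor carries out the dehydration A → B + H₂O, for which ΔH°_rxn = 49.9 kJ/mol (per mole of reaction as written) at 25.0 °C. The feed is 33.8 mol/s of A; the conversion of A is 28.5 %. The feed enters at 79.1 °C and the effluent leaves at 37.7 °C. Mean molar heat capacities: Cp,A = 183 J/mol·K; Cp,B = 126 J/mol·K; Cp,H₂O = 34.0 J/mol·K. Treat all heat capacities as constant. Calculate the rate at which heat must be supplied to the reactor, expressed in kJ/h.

Extent of reaction ξ = 0.285 × 33.8 = 9.633 mol/s
Reaction term: ξ·ΔH°_rxn = 9.633 × 49.9 = 480.69 kJ/s
Sensible, feed 79.1→25 °C: -334.63 kJ/s
Outlet flows (mol/s): A 24.167, B 9.633, H₂O 9.633
Sensible, products 25→37.7 °C: 75.741 kJ/s
Q = ΔH = 221.8 kJ/s = 221.8 kW
Heat supplied = 798470 kJ/h

Q_in = 798000 kJ/h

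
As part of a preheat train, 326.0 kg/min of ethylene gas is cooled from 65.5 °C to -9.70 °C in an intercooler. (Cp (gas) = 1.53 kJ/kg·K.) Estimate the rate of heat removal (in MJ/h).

Q = ṁ·Cp·ΔT = 326.0 × 1.53 × (-9.70 − 65.5) = -37508 kJ/min
Converting: 37508 / 60 s = 625.14 kW
Cooling duty = 2250.5 MJ/h

Q_c = 2250 MJ/h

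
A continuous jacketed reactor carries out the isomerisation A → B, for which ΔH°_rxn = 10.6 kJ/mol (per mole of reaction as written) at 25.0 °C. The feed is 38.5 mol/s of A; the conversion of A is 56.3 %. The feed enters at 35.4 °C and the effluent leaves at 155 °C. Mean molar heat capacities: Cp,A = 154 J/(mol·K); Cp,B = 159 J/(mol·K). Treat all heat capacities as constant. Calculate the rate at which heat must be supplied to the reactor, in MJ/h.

Q_in = 3430 MJ/h

Extent of reaction ξ = 0.563 × 38.5 = 21.675 mol/s
Reaction term: ξ·ΔH°_rxn = 21.675 × 10.6 = 229.76 kJ/s
Sensible, feed 35.4→25 °C: -61.662 kJ/s
Outlet flows (mol/s): A 16.825, B 21.675
Sensible, products 25→155 °C: 784.86 kJ/s
Q = ΔH = 952.96 kJ/s = 952.96 kW
Heat supplied = 3430.6 MJ/h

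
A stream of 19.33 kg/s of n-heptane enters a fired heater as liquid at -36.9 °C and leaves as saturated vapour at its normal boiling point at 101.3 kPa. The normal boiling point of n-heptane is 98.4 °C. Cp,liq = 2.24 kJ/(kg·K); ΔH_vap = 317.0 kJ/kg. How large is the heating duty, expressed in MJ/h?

Q = 43100 MJ/h

liquid -36.9→98.4 °C: 303.07 kJ/kg
vaporisation at 98.4 °C: 317 kJ/kg
Δh = 303.07 + 317 = 620.07 kJ/kg
Q = ṁ·Δh = 19.33 kg/s × 620.07 kJ/kg = 11986 kJ/s
|Q| = 11986 kW = 43150 MJ/h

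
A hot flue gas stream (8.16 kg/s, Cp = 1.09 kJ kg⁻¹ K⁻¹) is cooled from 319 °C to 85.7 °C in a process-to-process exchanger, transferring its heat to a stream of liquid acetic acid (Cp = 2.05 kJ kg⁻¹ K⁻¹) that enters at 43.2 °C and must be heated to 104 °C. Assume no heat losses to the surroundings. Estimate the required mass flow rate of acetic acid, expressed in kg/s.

Heat released by hot stream: Q = 8.16 × 1.09 × (319 − 85.7) = 2075.1 kJ/s
Energy balance on cold side (adiabatic exchanger): Q = ṁ_c·Cp_c·(T_c,out − T_c,in)
ṁ_c = 2075.1 / [2.05 × (104 − 43.2)] = 16.648 kg/s

ṁ_c = 16.6 kg/s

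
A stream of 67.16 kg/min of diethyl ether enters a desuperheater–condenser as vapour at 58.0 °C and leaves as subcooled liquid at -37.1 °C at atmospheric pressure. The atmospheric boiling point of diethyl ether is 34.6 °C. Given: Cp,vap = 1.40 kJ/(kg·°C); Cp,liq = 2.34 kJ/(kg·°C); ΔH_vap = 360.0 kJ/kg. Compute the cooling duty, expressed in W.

Q_c = 627000 W

vapour 58.0→34.6 °C: -32.76 kJ/kg
condensation at 34.6 °C: -360 kJ/kg
liquid 34.6→-37.1 °C: -167.78 kJ/kg
Δh = -32.76 + -360 + -167.78 = -560.54 kJ/kg
Q = ṁ·Δh = 67.16 kg/min × -560.54 kJ/kg = -37646 kJ/min
|Q| = 627.43 kW = 627430 W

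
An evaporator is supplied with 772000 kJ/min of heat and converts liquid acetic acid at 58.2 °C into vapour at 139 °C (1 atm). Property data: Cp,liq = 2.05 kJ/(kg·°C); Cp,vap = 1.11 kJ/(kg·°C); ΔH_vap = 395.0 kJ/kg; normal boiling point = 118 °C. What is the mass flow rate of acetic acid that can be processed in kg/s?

Δh = 2.05×(118−58.2) + 395.0 + 1.11×(139−118) = 540.9 kJ/kg
Q = 772000 kJ/min = 12867 kJ/s = 12867 kJ/s
ṁ = Q/Δh = 12867 / 540.9 = 23.788 kg/s

ṁ = 23.8 kg/s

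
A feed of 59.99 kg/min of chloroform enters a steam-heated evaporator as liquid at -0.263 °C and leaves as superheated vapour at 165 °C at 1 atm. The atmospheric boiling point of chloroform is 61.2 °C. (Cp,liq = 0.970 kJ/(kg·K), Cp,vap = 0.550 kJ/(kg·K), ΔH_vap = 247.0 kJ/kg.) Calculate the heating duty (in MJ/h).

Q = 1310 MJ/h

liquid -0.263→61.2 °C: 59.619 kJ/kg
vaporisation at 61.2 °C: 247 kJ/kg
vapour 61.2→165 °C: 57.09 kJ/kg
Δh = 59.619 + 247 + 57.09 = 363.71 kJ/kg
Q = ṁ·Δh = 59.99 kg/min × 363.71 kJ/kg = 21819 kJ/min
|Q| = 363.65 kW = 1309.1 MJ/h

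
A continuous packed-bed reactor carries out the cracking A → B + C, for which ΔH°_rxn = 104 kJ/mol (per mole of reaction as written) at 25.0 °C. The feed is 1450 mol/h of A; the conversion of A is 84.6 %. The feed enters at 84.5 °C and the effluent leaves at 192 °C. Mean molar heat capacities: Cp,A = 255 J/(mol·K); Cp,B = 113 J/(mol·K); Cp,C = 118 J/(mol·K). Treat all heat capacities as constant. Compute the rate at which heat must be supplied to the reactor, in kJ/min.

Extent of reaction ξ = 0.846 × 1450 = 1226.7 mol/h
Reaction term: ξ·ΔH°_rxn = 1226.7 × 104 = 127580 kJ/h
Sensible, feed 84.5→25 °C: -22000 kJ/h
Outlet flows (mol/h): A 223.3, B 1226.7, C 1226.7
Sensible, products 25→192 °C: 56832 kJ/h
Q = ΔH = 162410 kJ/h = 45.113 kW
Heat supplied = 2706.8 kJ/min

Q_in = 2710 kJ/min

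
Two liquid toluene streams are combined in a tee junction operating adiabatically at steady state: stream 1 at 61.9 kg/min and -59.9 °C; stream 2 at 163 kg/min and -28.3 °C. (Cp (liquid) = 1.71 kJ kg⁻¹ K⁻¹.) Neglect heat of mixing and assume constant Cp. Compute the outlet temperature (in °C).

Adiabatic, steady state ⇒ Σ ṁᵢCp,ᵢ(T_out − Tᵢ) = 0
Σ ṁᵢCp,ᵢTᵢ = 61.9×1.71×-59.9 + 163×1.71×-28.3 = -14228
Σ ṁᵢCp,ᵢ = 61.9×1.71 + 163×1.71 = 384.58
T_out = -14228 / 384.58 = -36.997 °C

T_out = -37.0 °C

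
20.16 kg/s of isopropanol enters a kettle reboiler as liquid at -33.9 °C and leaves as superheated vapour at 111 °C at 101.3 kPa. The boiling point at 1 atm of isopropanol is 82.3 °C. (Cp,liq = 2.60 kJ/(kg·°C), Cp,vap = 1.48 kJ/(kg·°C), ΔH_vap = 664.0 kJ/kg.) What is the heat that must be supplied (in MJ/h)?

liquid -33.9→82.3 °C: 302.12 kJ/kg
vaporisation at 82.3 °C: 664 kJ/kg
vapour 82.3→111 °C: 42.476 kJ/kg
Δh = 302.12 + 664 + 42.476 = 1008.6 kJ/kg
Q = ṁ·Δh = 20.16 kg/s × 1008.6 kJ/kg = 20333 kJ/s
|Q| = 20333 kW = 73200 MJ/h

Q = 73200 MJ/h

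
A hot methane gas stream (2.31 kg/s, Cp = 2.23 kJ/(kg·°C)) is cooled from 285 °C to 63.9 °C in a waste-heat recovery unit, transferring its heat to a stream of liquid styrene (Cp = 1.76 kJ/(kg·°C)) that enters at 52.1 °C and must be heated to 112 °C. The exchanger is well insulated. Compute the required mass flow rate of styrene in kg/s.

ṁ_c = 10.8 kg/s

Heat released by hot stream: Q = 2.31 × 2.23 × (285 − 63.9) = 1139 kJ/s
Energy balance on cold side (adiabatic exchanger): Q = ṁ_c·Cp_c·(T_c,out − T_c,in)
ṁ_c = 1139 / [1.76 × (112 − 52.1)] = 10.804 kg/s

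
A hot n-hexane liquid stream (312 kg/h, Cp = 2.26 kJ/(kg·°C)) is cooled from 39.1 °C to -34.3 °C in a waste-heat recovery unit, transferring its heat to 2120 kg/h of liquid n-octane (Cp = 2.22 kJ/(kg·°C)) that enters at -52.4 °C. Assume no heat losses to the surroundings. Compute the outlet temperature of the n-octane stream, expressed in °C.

Heat released by hot stream: Q = 312 × 2.26 × (39.1 − -34.3) = 51756 kJ/h
Energy balance on cold side (adiabatic exchanger): Q = ṁ_c·Cp_c·(T_c,out − T_c,in)
T_c,out = -52.4 + 51756/(2120 × 2.22) = -41.403 °C

T_c,out = -41.4 °C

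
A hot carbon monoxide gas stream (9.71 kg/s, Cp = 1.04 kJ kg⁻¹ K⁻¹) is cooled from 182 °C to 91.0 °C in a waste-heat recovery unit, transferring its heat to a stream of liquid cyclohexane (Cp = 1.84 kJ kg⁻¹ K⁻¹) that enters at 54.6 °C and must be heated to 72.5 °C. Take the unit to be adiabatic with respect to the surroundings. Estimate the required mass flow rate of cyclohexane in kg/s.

Heat released by hot stream: Q = 9.71 × 1.04 × (182 − 91.0) = 918.95 kJ/s
Energy balance on cold side (adiabatic exchanger): Q = ṁ_c·Cp_c·(T_c,out − T_c,in)
ṁ_c = 918.95 / [1.84 × (72.5 − 54.6)] = 27.901 kg/s

ṁ_c = 27.9 kg/s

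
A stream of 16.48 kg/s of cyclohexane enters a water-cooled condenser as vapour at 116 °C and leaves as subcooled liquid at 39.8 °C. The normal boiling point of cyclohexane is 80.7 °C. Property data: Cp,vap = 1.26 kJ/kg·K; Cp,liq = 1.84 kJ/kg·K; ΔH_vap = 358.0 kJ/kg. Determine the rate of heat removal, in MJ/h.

vapour 116→80.7 °C: -44.478 kJ/kg
condensation at 80.7 °C: -358 kJ/kg
liquid 80.7→39.8 °C: -75.256 kJ/kg
Δh = -44.478 + -358 + -75.256 = -477.73 kJ/kg
Q = ṁ·Δh = 16.48 kg/s × -477.73 kJ/kg = -7873.1 kJ/s
|Q| = 7873.1 kW = 28343 MJ/h

Q_c = 28300 MJ/h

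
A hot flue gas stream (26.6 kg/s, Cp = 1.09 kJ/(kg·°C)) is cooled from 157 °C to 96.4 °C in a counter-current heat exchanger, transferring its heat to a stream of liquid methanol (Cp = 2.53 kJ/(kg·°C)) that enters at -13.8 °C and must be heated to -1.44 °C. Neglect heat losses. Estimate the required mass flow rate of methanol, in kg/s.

ṁ_c = 56.2 kg/s

Heat released by hot stream: Q = 26.6 × 1.09 × (157 − 96.4) = 1757 kJ/s
Energy balance on cold side (adiabatic exchanger): Q = ṁ_c·Cp_c·(T_c,out − T_c,in)
ṁ_c = 1757 / [2.53 × (-1.44 − -13.8)] = 56.188 kg/s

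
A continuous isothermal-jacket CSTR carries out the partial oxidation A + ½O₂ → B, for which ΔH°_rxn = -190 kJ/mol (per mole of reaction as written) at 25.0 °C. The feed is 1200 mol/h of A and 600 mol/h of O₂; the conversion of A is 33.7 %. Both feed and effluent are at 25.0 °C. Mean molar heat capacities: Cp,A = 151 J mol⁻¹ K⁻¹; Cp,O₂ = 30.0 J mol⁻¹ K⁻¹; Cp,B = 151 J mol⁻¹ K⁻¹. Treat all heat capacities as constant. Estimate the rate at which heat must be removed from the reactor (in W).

Extent of reaction ξ = 0.337 × 1200 = 404.4 mol/h
Reaction term: ξ·ΔH°_rxn = 404.4 × -190 = -76836 kJ/h
Q = ΔH = -76836 kJ/h = -21.343 kW
Heat removed = 21343 W

Q_out = 21300 W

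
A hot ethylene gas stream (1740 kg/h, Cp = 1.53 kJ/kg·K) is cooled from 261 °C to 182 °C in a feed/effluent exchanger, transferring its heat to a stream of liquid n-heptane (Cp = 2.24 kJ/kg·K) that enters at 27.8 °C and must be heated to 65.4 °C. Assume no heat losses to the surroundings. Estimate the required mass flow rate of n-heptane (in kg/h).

ṁ_c = 2500 kg/h

Heat released by hot stream: Q = 1740 × 1.53 × (261 − 182) = 210310 kJ/h
Energy balance on cold side (adiabatic exchanger): Q = ṁ_c·Cp_c·(T_c,out − T_c,in)
ṁ_c = 210310 / [2.24 × (65.4 − 27.8)] = 2497.1 kg/h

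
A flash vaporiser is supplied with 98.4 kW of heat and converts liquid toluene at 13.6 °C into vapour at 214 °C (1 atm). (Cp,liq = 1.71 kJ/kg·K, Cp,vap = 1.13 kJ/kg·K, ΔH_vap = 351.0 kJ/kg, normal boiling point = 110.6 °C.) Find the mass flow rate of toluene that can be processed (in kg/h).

ṁ = 559 kg/h

Δh = 1.71×(110.6−13.6) + 351.0 + 1.13×(214−110.6) = 633.71 kJ/kg
Q = 98.4 kW = 98.4 kJ/s = 354240 kJ/h
ṁ = Q/Δh = 354240 / 633.71 = 558.99 kg/h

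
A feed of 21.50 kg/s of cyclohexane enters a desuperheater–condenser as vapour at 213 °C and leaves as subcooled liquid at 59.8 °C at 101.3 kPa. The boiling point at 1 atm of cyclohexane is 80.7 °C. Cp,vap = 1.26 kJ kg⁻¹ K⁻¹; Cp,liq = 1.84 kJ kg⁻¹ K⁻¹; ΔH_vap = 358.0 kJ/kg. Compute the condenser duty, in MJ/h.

vapour 213→80.7 °C: -166.7 kJ/kg
condensation at 80.7 °C: -358 kJ/kg
liquid 80.7→59.8 °C: -38.456 kJ/kg
Δh = -166.7 + -358 + -38.456 = -563.15 kJ/kg
Q = ṁ·Δh = 21.50 kg/s × -563.15 kJ/kg = -12108 kJ/s
|Q| = 12108 kW = 43588 MJ/h

Q_c = 43600 MJ/h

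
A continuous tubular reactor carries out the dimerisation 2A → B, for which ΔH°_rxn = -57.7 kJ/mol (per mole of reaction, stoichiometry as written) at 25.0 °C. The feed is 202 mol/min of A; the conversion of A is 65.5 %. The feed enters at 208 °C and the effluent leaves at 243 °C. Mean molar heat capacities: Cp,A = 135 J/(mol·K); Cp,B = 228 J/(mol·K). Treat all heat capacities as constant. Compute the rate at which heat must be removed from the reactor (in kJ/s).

Q_out = 57.8 kJ/s

Extent of reaction ξ = 0.655 × 202 / 2 = 66.155 mol/min
Reaction term: ξ·ΔH°_rxn = 66.155 × -57.7 = -3817.1 kJ/min
Sensible, feed 208→25 °C: -4990.4 kJ/min
Outlet flows (mol/min): A 69.69, B 66.155
Sensible, products 25→243 °C: 5339.1 kJ/min
Q = ΔH = -3468.4 kJ/min = -57.807 kW
Heat removed = 57.807 kJ/s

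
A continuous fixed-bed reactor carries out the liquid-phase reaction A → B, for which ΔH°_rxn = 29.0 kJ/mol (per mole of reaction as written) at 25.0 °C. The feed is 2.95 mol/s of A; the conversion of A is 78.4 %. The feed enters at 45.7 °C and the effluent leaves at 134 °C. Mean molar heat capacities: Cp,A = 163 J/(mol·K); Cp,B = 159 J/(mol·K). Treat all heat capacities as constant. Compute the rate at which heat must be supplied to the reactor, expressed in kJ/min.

Extent of reaction ξ = 0.784 × 2.95 = 2.3128 mol/s
Reaction term: ξ·ΔH°_rxn = 2.3128 × 29.0 = 67.071 kJ/s
Sensible, feed 45.7→25 °C: -9.9536 kJ/s
Outlet flows (mol/s): A 0.6372, B 2.3128
Sensible, products 25→134 °C: 51.404 kJ/s
Q = ΔH = 108.52 kJ/s = 108.52 kW
Heat supplied = 6511.3 kJ/min

Q_in = 6510 kJ/min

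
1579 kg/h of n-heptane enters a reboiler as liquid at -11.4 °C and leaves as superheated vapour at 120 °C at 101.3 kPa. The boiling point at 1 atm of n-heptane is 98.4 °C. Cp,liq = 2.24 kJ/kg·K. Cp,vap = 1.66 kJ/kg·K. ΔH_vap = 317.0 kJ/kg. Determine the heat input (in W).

Q = 263000 W

liquid -11.4→98.4 °C: 245.95 kJ/kg
vaporisation at 98.4 °C: 317 kJ/kg
vapour 98.4→120 °C: 35.856 kJ/kg
Δh = 245.95 + 317 + 35.856 = 598.81 kJ/kg
Q = ṁ·Δh = 1579 kg/h × 598.81 kJ/kg = 945520 kJ/h
|Q| = 262.64 kW = 262640 W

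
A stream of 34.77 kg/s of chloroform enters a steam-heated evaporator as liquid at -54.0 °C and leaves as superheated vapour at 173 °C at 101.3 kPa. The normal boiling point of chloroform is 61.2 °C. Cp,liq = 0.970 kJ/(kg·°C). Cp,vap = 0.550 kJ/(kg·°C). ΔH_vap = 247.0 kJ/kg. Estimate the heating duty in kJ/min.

Q = 877000 kJ/min

liquid -54.0→61.2 °C: 111.74 kJ/kg
vaporisation at 61.2 °C: 247 kJ/kg
vapour 61.2→173 °C: 61.49 kJ/kg
Δh = 111.74 + 247 + 61.49 = 420.23 kJ/kg
Q = ṁ·Δh = 34.77 kg/s × 420.23 kJ/kg = 14612 kJ/s
|Q| = 14612 kW = 876690 kJ/min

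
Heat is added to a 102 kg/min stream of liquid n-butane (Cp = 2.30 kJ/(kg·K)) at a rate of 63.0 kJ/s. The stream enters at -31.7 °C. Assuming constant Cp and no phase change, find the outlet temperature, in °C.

Q = 63.0 kJ/s = 3780 kJ/min
ΔT = Q/(ṁ·Cp) = 3780/(102×2.30) = 16.113 K
T_out = -31.7 + 16.113 = -15.587 °C

T_out = -15.6 °C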